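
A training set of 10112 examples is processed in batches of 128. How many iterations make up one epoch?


Iterations per epoch = dataset_size / batch_size
= 10112 / 128
= 79

79


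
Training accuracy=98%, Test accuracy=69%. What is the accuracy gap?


Gap = train_accuracy - test_accuracy
= 98 - 69
= 29%
This large gap strongly indicates overfitting.

29


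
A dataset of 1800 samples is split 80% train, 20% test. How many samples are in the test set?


Train samples = 1800 * 80% = 1440
Test samples = 1800 - 1440
= 360

360


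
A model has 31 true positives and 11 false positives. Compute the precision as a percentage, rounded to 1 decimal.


Precision = TP / (TP + FP) * 100
= 31 / (31 + 11)
= 31 / 42
= 0.7381
= 73.8%

73.8


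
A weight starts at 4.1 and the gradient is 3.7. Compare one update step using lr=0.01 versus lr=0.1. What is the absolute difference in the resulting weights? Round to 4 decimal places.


With lr=0.01: w_new = 4.1 - 0.01 * 3.7 = 4.063
With lr=0.1: w_new = 4.1 - 0.1 * 3.7 = 3.73
Absolute difference = |4.063 - 3.73|
= 0.3330

0.3330


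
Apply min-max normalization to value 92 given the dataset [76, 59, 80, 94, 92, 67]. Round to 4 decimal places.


Min = 59, Max = 94
Range = 94 - 59 = 35
Scaled = (x - min) / (max - min)
= (92 - 59) / 35
= 33 / 35
= 0.9429

0.9429


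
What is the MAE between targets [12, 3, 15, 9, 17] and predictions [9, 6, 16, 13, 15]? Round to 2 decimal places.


Absolute errors: [3, 3, 1, 4, 2]
Sum of absolute errors = 13
MAE = 13 / 5 = 2.60

2.60


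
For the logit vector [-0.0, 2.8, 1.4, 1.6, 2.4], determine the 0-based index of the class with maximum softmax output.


Softmax is a monotonic transformation, so it preserves the argmax.
We need to find the index of the maximum logit.
Index 0: -0.0
Index 1: 2.8
Index 2: 1.4
Index 3: 1.6
Index 4: 2.4
Maximum logit = 2.8 at index 1

1


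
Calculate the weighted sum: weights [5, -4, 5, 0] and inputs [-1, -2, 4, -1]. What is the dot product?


Element-wise products:
5 * -1 = -5
-4 * -2 = 8
5 * 4 = 20
0 * -1 = 0
Sum = -5 + 8 + 20 + 0
= 23

23


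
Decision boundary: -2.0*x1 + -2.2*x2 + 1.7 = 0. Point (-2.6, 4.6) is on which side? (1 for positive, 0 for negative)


Compute -2.0 * -2.6 + -2.2 * 4.6 + 1.7
= 5.2 + -10.12 + 1.7
= -3.22
Since -3.22 < 0, the point is on the negative side.

0


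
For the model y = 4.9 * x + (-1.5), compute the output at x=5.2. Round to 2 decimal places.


y = 4.9 * 5.2 + (-1.5)
= 25.48 + (-1.5)
= 23.98

23.98


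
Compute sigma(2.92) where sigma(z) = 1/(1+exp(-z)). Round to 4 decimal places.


sigmoid(z) = 1 / (1 + exp(-z))
exp(-(2.92)) = exp(-2.92) = 0.0539
1 + 0.0539 = 1.0539
1 / 1.0539 = 0.9488

0.9488


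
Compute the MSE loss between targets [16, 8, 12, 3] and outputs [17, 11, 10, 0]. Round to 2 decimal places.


Differences: [-1, -3, 2, 3]
Squared errors: [1, 9, 4, 9]
Sum of squared errors = 23
MSE = 23 / 4 = 5.75

5.75


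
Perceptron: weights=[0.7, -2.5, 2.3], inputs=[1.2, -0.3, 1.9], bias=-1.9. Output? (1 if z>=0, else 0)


z = w . x + b
= 0.7*1.2 + -2.5*-0.3 + 2.3*1.9 + -1.9
= 0.84 + 0.75 + 4.37 + -1.9
= 5.96 + -1.9
= 4.06
Since z = 4.06 >= 0, output = 1

1


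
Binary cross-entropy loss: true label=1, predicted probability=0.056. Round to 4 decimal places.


For y=1: Loss = -log(p)
= -log(0.056)
= -(-2.8824)
= 2.8824

2.8824


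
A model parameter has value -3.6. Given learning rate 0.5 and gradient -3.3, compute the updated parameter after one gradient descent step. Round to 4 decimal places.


w_new = w_old - lr * gradient
= -3.6 - 0.5 * -3.3
= -3.6 - (-1.65)
= -1.9500

-1.9500


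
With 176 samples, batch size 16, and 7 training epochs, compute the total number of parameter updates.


Iterations per epoch = 176 / 16 = 11
Total updates = iterations_per_epoch * epochs
= 11 * 7
= 77

77


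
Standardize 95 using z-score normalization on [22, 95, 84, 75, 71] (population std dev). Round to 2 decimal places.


Mean = (22 + 95 + 84 + 75 + 71) / 5 = 69.4
Variance = sum((x_i - mean)^2) / n = 629.84
Std = sqrt(629.84) = 25.0966
Z = (x - mean) / std
= (95 - 69.4) / 25.0966
= 25.6 / 25.0966
= 1.02

1.02


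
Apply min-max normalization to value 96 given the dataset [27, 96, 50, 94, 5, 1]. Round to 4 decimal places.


Min = 1, Max = 96
Range = 96 - 1 = 95
Scaled = (x - min) / (max - min)
= (96 - 1) / 95
= 95 / 95
= 1.0000

1.0000


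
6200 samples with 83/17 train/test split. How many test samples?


Train samples = 6200 * 83% = 5146
Test samples = 6200 - 5146
= 1054

1054


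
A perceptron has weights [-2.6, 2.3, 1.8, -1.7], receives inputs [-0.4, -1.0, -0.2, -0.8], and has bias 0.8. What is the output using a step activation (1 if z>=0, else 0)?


z = w . x + b
= -2.6*-0.4 + 2.3*-1.0 + 1.8*-0.2 + -1.7*-0.8 + 0.8
= 1.04 + -2.3 + -0.36 + 1.36 + 0.8
= -0.26 + 0.8
= 0.54
Since z = 0.54 >= 0, output = 1

1


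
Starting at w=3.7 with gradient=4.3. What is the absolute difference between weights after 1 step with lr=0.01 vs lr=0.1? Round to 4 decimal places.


With lr=0.01: w_new = 3.7 - 0.01 * 4.3 = 3.657
With lr=0.1: w_new = 3.7 - 0.1 * 4.3 = 3.27
Absolute difference = |3.657 - 3.27|
= 0.3870

0.3870


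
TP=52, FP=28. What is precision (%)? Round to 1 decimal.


Precision = TP / (TP + FP) * 100
= 52 / (52 + 28)
= 52 / 80
= 0.65
= 65.0%

65.0


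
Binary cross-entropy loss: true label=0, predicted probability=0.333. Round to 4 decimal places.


For y=0: Loss = -log(1-p)
= -log(1 - 0.333)
= -log(0.667)
= -(-0.405)
= 0.4050

0.4050


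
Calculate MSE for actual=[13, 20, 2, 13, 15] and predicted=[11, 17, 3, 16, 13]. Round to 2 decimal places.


Differences: [2, 3, -1, -3, 2]
Squared errors: [4, 9, 1, 9, 4]
Sum of squared errors = 27
MSE = 27 / 5 = 5.40

5.40


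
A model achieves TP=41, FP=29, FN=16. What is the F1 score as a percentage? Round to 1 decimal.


Precision = TP / (TP + FP) = 41 / 70 = 0.5857
Recall = TP / (TP + FN) = 41 / 57 = 0.7193
F1 = 2 * P * R / (P + R)
= 2 * 0.5857 * 0.7193 / (0.5857 + 0.7193)
= 0.8426 / 1.305
= 0.6457
As percentage: 64.6%

64.6


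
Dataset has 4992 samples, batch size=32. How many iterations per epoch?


Iterations per epoch = dataset_size / batch_size
= 4992 / 32
= 156

156


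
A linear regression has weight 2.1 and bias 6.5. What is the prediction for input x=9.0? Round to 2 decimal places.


y = 2.1 * 9.0 + (6.5)
= 18.9 + (6.5)
= 25.40

25.40


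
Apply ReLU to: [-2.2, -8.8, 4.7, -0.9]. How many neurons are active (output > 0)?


ReLU(x) = max(0, x) for each element:
ReLU(-2.2) = 0
ReLU(-8.8) = 0
ReLU(4.7) = 4.7
ReLU(-0.9) = 0
Active neurons (>0): 1

1


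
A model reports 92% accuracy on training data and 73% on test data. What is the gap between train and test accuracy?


Gap = train_accuracy - test_accuracy
= 92 - 73
= 19%
This gap suggests the model is overfitting.

19


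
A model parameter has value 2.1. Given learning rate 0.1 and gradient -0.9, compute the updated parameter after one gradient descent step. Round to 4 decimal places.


w_new = w_old - lr * gradient
= 2.1 - 0.1 * -0.9
= 2.1 - (-0.09)
= 2.1900

2.1900


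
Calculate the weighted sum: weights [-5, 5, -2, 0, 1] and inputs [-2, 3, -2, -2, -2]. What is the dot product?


Element-wise products:
-5 * -2 = 10
5 * 3 = 15
-2 * -2 = 4
0 * -2 = 0
1 * -2 = -2
Sum = 10 + 15 + 4 + 0 + -2
= 27

27


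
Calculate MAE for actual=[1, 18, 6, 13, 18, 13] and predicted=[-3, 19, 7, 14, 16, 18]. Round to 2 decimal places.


Absolute errors: [4, 1, 1, 1, 2, 5]
Sum of absolute errors = 14
MAE = 14 / 6 = 2.33

2.33


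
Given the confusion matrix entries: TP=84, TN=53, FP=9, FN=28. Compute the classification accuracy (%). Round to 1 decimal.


Accuracy = (TP + TN) / (TP + TN + FP + FN) * 100
= (84 + 53) / (84 + 53 + 9 + 28)
= 137 / 174
= 0.7874
= 78.7%

78.7


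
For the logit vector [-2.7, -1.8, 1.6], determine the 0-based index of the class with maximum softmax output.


Softmax is a monotonic transformation, so it preserves the argmax.
We need to find the index of the maximum logit.
Index 0: -2.7
Index 1: -1.8
Index 2: 1.6
Maximum logit = 1.6 at index 2

2


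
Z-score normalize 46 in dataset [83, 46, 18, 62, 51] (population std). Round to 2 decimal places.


Mean = (83 + 46 + 18 + 62 + 51) / 5 = 52.0
Variance = sum((x_i - mean)^2) / n = 450.8
Std = sqrt(450.8) = 21.2321
Z = (x - mean) / std
= (46 - 52.0) / 21.2321
= -6.0 / 21.2321
= -0.28

-0.28


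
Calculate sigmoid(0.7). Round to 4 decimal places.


sigmoid(z) = 1 / (1 + exp(-z))
exp(-(0.7)) = exp(-0.7) = 0.4966
1 + 0.4966 = 1.4966
1 / 1.4966 = 0.6682

0.6682


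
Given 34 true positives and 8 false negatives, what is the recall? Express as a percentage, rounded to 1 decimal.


Recall = TP / (TP + FN) * 100
= 34 / (34 + 8)
= 34 / 42
= 0.8095
= 81.0%

81.0


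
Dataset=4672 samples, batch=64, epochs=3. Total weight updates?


Iterations per epoch = 4672 / 64 = 73
Total updates = iterations_per_epoch * epochs
= 73 * 3
= 219

219


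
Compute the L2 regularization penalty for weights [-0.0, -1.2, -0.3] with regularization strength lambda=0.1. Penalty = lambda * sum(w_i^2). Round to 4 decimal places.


Squaring each weight:
(-0.0)^2 = 0.0
(-1.2)^2 = 1.44
(-0.3)^2 = 0.09
Sum of squares = 1.53
Penalty = 0.1 * 1.53 = 0.1530

0.1530


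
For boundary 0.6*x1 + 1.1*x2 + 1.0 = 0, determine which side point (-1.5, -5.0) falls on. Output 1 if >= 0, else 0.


Compute 0.6 * -1.5 + 1.1 * -5.0 + 1.0
= -0.9 + -5.5 + 1.0
= -5.4
Since -5.4 < 0, the point is on the negative side.

0


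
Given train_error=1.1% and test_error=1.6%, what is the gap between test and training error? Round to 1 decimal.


Generalization gap = test_error - train_error
= 1.6 - 1.1
= 0.5%
A small gap suggests good generalization.

0.5


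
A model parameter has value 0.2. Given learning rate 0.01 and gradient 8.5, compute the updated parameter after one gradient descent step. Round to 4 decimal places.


w_new = w_old - lr * gradient
= 0.2 - 0.01 * 8.5
= 0.2 - (0.085)
= 0.1150

0.1150


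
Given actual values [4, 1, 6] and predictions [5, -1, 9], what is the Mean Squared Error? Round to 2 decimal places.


Differences: [-1, 2, -3]
Squared errors: [1, 4, 9]
Sum of squared errors = 14
MSE = 14 / 3 = 4.67

4.67


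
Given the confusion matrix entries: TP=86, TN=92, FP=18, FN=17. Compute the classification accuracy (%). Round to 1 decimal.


Accuracy = (TP + TN) / (TP + TN + FP + FN) * 100
= (86 + 92) / (86 + 92 + 18 + 17)
= 178 / 213
= 0.8357
= 83.6%

83.6


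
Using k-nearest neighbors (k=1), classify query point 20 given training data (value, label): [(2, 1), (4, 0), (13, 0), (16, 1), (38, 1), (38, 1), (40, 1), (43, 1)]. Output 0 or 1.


Distances from query 20:
Point 16 (class 1): distance = 4
K=1 nearest neighbors: classes = [1]
Votes for class 1: 1 / 1
Majority vote => class 1

1


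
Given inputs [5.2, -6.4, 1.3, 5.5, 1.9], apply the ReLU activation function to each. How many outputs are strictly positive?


ReLU(x) = max(0, x) for each element:
ReLU(5.2) = 5.2
ReLU(-6.4) = 0
ReLU(1.3) = 1.3
ReLU(5.5) = 5.5
ReLU(1.9) = 1.9
Active neurons (>0): 4

4


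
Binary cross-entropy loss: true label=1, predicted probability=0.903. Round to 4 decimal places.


For y=1: Loss = -log(p)
= -log(0.903)
= -(-0.102)
= 0.1020

0.1020


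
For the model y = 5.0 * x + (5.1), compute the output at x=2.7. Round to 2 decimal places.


y = 5.0 * 2.7 + (5.1)
= 13.5 + (5.1)
= 18.60

18.60


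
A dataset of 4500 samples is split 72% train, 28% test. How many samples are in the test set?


Train samples = 4500 * 72% = 3240
Test samples = 4500 - 3240
= 1260

1260


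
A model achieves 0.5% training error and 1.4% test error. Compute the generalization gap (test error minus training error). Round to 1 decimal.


Generalization gap = test_error - train_error
= 1.4 - 0.5
= 0.9%
A small gap suggests good generalization.

0.9


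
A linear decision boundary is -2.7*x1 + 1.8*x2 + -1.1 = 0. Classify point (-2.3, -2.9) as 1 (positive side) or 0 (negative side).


Compute -2.7 * -2.3 + 1.8 * -2.9 + -1.1
= 6.21 + -5.22 + -1.1
= -0.11
Since -0.11 < 0, the point is on the negative side.

0


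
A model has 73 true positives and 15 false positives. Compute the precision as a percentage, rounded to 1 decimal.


Precision = TP / (TP + FP) * 100
= 73 / (73 + 15)
= 73 / 88
= 0.8295
= 83.0%

83.0


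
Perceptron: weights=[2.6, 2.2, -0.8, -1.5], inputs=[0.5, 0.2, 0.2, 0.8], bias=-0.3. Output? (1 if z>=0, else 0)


z = w . x + b
= 2.6*0.5 + 2.2*0.2 + -0.8*0.2 + -1.5*0.8 + -0.3
= 1.3 + 0.44 + -0.16 + -1.2 + -0.3
= 0.38 + -0.3
= 0.08
Since z = 0.08 >= 0, output = 1

1


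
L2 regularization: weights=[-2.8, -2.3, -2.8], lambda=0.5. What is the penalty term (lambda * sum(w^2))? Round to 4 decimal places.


Squaring each weight:
(-2.8)^2 = 7.84
(-2.3)^2 = 5.29
(-2.8)^2 = 7.84
Sum of squares = 20.97
Penalty = 0.5 * 20.97 = 10.4850

10.4850


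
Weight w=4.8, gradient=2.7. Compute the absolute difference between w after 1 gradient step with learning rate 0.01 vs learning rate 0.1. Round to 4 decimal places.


With lr=0.01: w_new = 4.8 - 0.01 * 2.7 = 4.773
With lr=0.1: w_new = 4.8 - 0.1 * 2.7 = 4.53
Absolute difference = |4.773 - 4.53|
= 0.2430

0.2430


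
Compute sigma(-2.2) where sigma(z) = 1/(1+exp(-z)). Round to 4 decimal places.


sigmoid(z) = 1 / (1 + exp(-z))
exp(-(-2.2)) = exp(2.2) = 9.025
1 + 9.025 = 10.025
1 / 10.025 = 0.0998

0.0998


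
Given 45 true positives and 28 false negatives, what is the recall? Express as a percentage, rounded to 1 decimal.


Recall = TP / (TP + FN) * 100
= 45 / (45 + 28)
= 45 / 73
= 0.6164
= 61.6%

61.6


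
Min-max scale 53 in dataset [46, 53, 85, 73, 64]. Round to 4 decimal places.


Min = 46, Max = 85
Range = 85 - 46 = 39
Scaled = (x - min) / (max - min)
= (53 - 46) / 39
= 7 / 39
= 0.1795

0.1795


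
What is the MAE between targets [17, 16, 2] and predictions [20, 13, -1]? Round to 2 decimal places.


Absolute errors: [3, 3, 3]
Sum of absolute errors = 9
MAE = 9 / 3 = 3.00

3.00


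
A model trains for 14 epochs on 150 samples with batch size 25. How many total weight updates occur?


Iterations per epoch = 150 / 25 = 6
Total updates = iterations_per_epoch * epochs
= 6 * 14
= 84

84


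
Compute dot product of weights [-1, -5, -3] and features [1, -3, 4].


Element-wise products:
-1 * 1 = -1
-5 * -3 = 15
-3 * 4 = -12
Sum = -1 + 15 + -12
= 2

2


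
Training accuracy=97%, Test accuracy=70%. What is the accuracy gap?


Gap = train_accuracy - test_accuracy
= 97 - 70
= 27%
This large gap strongly indicates overfitting.

27


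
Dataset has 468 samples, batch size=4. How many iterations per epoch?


Iterations per epoch = dataset_size / batch_size
= 468 / 4
= 117

117


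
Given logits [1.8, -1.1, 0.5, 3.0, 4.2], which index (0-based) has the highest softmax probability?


Softmax is a monotonic transformation, so it preserves the argmax.
We need to find the index of the maximum logit.
Index 0: 1.8
Index 1: -1.1
Index 2: 0.5
Index 3: 3.0
Index 4: 4.2
Maximum logit = 4.2 at index 4

4


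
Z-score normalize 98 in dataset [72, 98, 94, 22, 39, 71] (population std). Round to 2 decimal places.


Mean = (72 + 98 + 94 + 22 + 39 + 71) / 6 = 66.0
Variance = sum((x_i - mean)^2) / n = 755.6667
Std = sqrt(755.6667) = 27.4894
Z = (x - mean) / std
= (98 - 66.0) / 27.4894
= 32.0 / 27.4894
= 1.16

1.16


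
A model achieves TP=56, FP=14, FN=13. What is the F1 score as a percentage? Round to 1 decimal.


Precision = TP / (TP + FP) = 56 / 70 = 0.8
Recall = TP / (TP + FN) = 56 / 69 = 0.8116
F1 = 2 * P * R / (P + R)
= 2 * 0.8 * 0.8116 / (0.8 + 0.8116)
= 1.2986 / 1.6116
= 0.8058
As percentage: 80.6%

80.6


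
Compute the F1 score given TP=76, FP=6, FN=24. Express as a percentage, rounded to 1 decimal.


Precision = TP / (TP + FP) = 76 / 82 = 0.9268
Recall = TP / (TP + FN) = 76 / 100 = 0.76
F1 = 2 * P * R / (P + R)
= 2 * 0.9268 * 0.76 / (0.9268 + 0.76)
= 1.4088 / 1.6868
= 0.8352
As percentage: 83.5%

83.5


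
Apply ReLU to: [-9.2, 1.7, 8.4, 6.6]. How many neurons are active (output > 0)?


ReLU(x) = max(0, x) for each element:
ReLU(-9.2) = 0
ReLU(1.7) = 1.7
ReLU(8.4) = 8.4
ReLU(6.6) = 6.6
Active neurons (>0): 3

3


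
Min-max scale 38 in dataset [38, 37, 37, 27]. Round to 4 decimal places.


Min = 27, Max = 38
Range = 38 - 27 = 11
Scaled = (x - min) / (max - min)
= (38 - 27) / 11
= 11 / 11
= 1.0000

1.0000


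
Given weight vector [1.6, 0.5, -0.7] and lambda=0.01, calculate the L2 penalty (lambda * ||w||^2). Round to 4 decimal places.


Squaring each weight:
1.6^2 = 2.56
0.5^2 = 0.25
(-0.7)^2 = 0.49
Sum of squares = 3.3
Penalty = 0.01 * 3.3 = 0.0330

0.0330


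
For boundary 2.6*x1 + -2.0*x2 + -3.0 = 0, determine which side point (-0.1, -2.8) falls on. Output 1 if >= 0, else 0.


Compute 2.6 * -0.1 + -2.0 * -2.8 + -3.0
= -0.26 + 5.6 + -3.0
= 2.34
Since 2.34 >= 0, the point is on the positive side.

1


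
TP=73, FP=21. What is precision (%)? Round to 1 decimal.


Precision = TP / (TP + FP) * 100
= 73 / (73 + 21)
= 73 / 94
= 0.7766
= 77.7%

77.7


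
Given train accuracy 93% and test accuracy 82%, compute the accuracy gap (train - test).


Gap = train_accuracy - test_accuracy
= 93 - 82
= 11%
This gap suggests the model is overfitting.

11


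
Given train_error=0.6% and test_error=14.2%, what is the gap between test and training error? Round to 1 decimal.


Generalization gap = test_error - train_error
= 14.2 - 0.6
= 13.6%
A large gap suggests overfitting.

13.6


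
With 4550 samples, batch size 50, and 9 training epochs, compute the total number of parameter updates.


Iterations per epoch = 4550 / 50 = 91
Total updates = iterations_per_epoch * epochs
= 91 * 9
= 819

819


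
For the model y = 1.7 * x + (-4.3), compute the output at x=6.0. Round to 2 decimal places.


y = 1.7 * 6.0 + (-4.3)
= 10.2 + (-4.3)
= 5.90

5.90


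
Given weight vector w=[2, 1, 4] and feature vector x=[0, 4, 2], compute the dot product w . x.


Element-wise products:
2 * 0 = 0
1 * 4 = 4
4 * 2 = 8
Sum = 0 + 4 + 8
= 12

12


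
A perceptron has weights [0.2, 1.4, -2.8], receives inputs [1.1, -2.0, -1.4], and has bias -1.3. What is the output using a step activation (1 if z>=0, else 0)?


z = w . x + b
= 0.2*1.1 + 1.4*-2.0 + -2.8*-1.4 + -1.3
= 0.22 + -2.8 + 3.92 + -1.3
= 1.34 + -1.3
= 0.04
Since z = 0.04 >= 0, output = 1

1


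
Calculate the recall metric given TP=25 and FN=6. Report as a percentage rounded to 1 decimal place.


Recall = TP / (TP + FN) * 100
= 25 / (25 + 6)
= 25 / 31
= 0.8065
= 80.6%

80.6


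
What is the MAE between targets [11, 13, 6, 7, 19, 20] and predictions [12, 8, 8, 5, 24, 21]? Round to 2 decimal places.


Absolute errors: [1, 5, 2, 2, 5, 1]
Sum of absolute errors = 16
MAE = 16 / 6 = 2.67

2.67


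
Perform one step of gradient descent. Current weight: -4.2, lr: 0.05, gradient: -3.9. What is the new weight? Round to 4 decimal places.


w_new = w_old - lr * gradient
= -4.2 - 0.05 * -3.9
= -4.2 - (-0.195)
= -4.0050

-4.0050


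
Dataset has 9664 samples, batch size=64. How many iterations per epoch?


Iterations per epoch = dataset_size / batch_size
= 9664 / 64
= 151

151


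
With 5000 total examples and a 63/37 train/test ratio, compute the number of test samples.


Train samples = 5000 * 63% = 3150
Test samples = 5000 - 3150
= 1850

1850


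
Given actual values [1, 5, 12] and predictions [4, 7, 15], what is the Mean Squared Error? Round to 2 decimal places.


Differences: [-3, -2, -3]
Squared errors: [9, 4, 9]
Sum of squared errors = 22
MSE = 22 / 3 = 7.33

7.33


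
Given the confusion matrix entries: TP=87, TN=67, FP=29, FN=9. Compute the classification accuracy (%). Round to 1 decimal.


Accuracy = (TP + TN) / (TP + TN + FP + FN) * 100
= (87 + 67) / (87 + 67 + 29 + 9)
= 154 / 192
= 0.8021
= 80.2%

80.2


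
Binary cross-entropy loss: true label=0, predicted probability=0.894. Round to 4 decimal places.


For y=0: Loss = -log(1-p)
= -log(1 - 0.894)
= -log(0.106)
= -(-2.2443)
= 2.2443

2.2443


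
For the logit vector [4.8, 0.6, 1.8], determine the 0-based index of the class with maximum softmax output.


Softmax is a monotonic transformation, so it preserves the argmax.
We need to find the index of the maximum logit.
Index 0: 4.8
Index 1: 0.6
Index 2: 1.8
Maximum logit = 4.8 at index 0

0


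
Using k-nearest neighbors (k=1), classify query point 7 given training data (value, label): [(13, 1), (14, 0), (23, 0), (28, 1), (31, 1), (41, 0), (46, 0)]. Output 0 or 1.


Distances from query 7:
Point 13 (class 1): distance = 6
K=1 nearest neighbors: classes = [1]
Votes for class 1: 1 / 1
Majority vote => class 1

1


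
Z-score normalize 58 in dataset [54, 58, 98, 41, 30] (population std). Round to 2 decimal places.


Mean = (54 + 58 + 98 + 41 + 30) / 5 = 56.2
Variance = sum((x_i - mean)^2) / n = 534.56
Std = sqrt(534.56) = 23.1206
Z = (x - mean) / std
= (58 - 56.2) / 23.1206
= 1.8 / 23.1206
= 0.08

0.08


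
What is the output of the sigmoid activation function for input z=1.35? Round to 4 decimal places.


sigmoid(z) = 1 / (1 + exp(-z))
exp(-(1.35)) = exp(-1.35) = 0.2592
1 + 0.2592 = 1.2592
1 / 1.2592 = 0.7941

0.7941


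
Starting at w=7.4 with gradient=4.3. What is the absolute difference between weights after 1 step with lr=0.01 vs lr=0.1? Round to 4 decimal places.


With lr=0.01: w_new = 7.4 - 0.01 * 4.3 = 7.357
With lr=0.1: w_new = 7.4 - 0.1 * 4.3 = 6.97
Absolute difference = |7.357 - 6.97|
= 0.3870

0.3870


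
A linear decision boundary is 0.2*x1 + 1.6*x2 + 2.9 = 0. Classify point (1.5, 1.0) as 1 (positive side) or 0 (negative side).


Compute 0.2 * 1.5 + 1.6 * 1.0 + 2.9
= 0.3 + 1.6 + 2.9
= 4.8
Since 4.8 >= 0, the point is on the positive side.

1


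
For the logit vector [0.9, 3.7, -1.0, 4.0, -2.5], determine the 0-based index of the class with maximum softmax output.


Softmax is a monotonic transformation, so it preserves the argmax.
We need to find the index of the maximum logit.
Index 0: 0.9
Index 1: 3.7
Index 2: -1.0
Index 3: 4.0
Index 4: -2.5
Maximum logit = 4.0 at index 3

3


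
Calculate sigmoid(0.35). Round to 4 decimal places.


sigmoid(z) = 1 / (1 + exp(-z))
exp(-(0.35)) = exp(-0.35) = 0.7047
1 + 0.7047 = 1.7047
1 / 1.7047 = 0.5866

0.5866


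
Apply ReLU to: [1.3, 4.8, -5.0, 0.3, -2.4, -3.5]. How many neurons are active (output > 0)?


ReLU(x) = max(0, x) for each element:
ReLU(1.3) = 1.3
ReLU(4.8) = 4.8
ReLU(-5.0) = 0
ReLU(0.3) = 0.3
ReLU(-2.4) = 0
ReLU(-3.5) = 0
Active neurons (>0): 3

3


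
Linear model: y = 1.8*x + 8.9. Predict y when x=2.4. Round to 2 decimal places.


y = 1.8 * 2.4 + (8.9)
= 4.32 + (8.9)
= 13.22

13.22


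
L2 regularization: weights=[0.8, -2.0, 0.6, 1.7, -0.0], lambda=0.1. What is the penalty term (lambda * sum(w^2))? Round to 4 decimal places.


Squaring each weight:
0.8^2 = 0.64
(-2.0)^2 = 4.0
0.6^2 = 0.36
1.7^2 = 2.89
(-0.0)^2 = 0.0
Sum of squares = 7.89
Penalty = 0.1 * 7.89 = 0.7890

0.7890


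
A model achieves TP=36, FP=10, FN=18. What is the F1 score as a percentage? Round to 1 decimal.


Precision = TP / (TP + FP) = 36 / 46 = 0.7826
Recall = TP / (TP + FN) = 36 / 54 = 0.6667
F1 = 2 * P * R / (P + R)
= 2 * 0.7826 * 0.6667 / (0.7826 + 0.6667)
= 1.0435 / 1.4493
= 0.72
As percentage: 72.0%

72.0


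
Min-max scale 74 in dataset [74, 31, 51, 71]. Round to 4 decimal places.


Min = 31, Max = 74
Range = 74 - 31 = 43
Scaled = (x - min) / (max - min)
= (74 - 31) / 43
= 43 / 43
= 1.0000

1.0000


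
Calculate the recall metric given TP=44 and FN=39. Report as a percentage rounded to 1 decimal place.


Recall = TP / (TP + FN) * 100
= 44 / (44 + 39)
= 44 / 83
= 0.5301
= 53.0%

53.0


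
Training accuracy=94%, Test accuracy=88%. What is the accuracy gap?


Gap = train_accuracy - test_accuracy
= 94 - 88
= 6%
This moderate gap may indicate mild overfitting.

6


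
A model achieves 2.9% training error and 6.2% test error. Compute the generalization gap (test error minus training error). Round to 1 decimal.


Generalization gap = test_error - train_error
= 6.2 - 2.9
= 3.3%
A moderate gap.

3.3


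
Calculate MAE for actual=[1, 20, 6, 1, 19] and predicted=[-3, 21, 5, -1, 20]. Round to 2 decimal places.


Absolute errors: [4, 1, 1, 2, 1]
Sum of absolute errors = 9
MAE = 9 / 5 = 1.80

1.80


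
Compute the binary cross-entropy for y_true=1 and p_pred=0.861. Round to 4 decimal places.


For y=1: Loss = -log(p)
= -log(0.861)
= -(-0.1497)
= 0.1497

0.1497


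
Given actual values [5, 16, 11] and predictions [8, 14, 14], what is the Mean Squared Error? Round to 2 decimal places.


Differences: [-3, 2, -3]
Squared errors: [9, 4, 9]
Sum of squared errors = 22
MSE = 22 / 3 = 7.33

7.33


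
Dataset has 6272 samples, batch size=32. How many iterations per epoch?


Iterations per epoch = dataset_size / batch_size
= 6272 / 32
= 196

196


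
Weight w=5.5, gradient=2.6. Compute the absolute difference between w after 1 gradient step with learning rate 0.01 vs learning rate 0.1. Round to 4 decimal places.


With lr=0.01: w_new = 5.5 - 0.01 * 2.6 = 5.474
With lr=0.1: w_new = 5.5 - 0.1 * 2.6 = 5.24
Absolute difference = |5.474 - 5.24|
= 0.2340

0.2340


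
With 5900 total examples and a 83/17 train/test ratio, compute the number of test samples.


Train samples = 5900 * 83% = 4897
Test samples = 5900 - 4897
= 1003

1003


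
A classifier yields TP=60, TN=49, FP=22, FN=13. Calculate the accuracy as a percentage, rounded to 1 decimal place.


Accuracy = (TP + TN) / (TP + TN + FP + FN) * 100
= (60 + 49) / (60 + 49 + 22 + 13)
= 109 / 144
= 0.7569
= 75.7%

75.7


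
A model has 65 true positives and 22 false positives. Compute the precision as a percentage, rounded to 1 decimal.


Precision = TP / (TP + FP) * 100
= 65 / (65 + 22)
= 65 / 87
= 0.7471
= 74.7%

74.7


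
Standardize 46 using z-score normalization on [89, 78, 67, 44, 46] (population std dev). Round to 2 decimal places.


Mean = (89 + 78 + 67 + 44 + 46) / 5 = 64.8
Variance = sum((x_i - mean)^2) / n = 310.16
Std = sqrt(310.16) = 17.6114
Z = (x - mean) / std
= (46 - 64.8) / 17.6114
= -18.8 / 17.6114
= -1.07

-1.07


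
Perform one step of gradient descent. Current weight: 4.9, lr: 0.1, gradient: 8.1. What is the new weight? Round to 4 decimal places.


w_new = w_old - lr * gradient
= 4.9 - 0.1 * 8.1
= 4.9 - (0.81)
= 4.0900

4.0900


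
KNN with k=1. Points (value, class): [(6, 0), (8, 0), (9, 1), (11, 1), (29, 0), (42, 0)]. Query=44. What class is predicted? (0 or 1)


Distances from query 44:
Point 42 (class 0): distance = 2
K=1 nearest neighbors: classes = [0]
Votes for class 1: 0 / 1
Majority vote => class 0

0


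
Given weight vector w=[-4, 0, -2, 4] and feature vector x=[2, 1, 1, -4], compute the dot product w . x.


Element-wise products:
-4 * 2 = -8
0 * 1 = 0
-2 * 1 = -2
4 * -4 = -16
Sum = -8 + 0 + -2 + -16
= -26

-26


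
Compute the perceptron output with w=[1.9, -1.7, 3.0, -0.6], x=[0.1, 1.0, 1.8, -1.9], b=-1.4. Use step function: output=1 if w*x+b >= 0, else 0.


z = w . x + b
= 1.9*0.1 + -1.7*1.0 + 3.0*1.8 + -0.6*-1.9 + -1.4
= 0.19 + -1.7 + 5.4 + 1.14 + -1.4
= 5.03 + -1.4
= 3.63
Since z = 3.63 >= 0, output = 1

1


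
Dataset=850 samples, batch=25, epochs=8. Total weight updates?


Iterations per epoch = 850 / 25 = 34
Total updates = iterations_per_epoch * epochs
= 34 * 8
= 272

272


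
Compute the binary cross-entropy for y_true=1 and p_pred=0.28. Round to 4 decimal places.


For y=1: Loss = -log(p)
= -log(0.28)
= -(-1.273)
= 1.2730

1.2730


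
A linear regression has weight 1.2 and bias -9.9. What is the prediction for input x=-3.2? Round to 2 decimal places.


y = 1.2 * -3.2 + (-9.9)
= -3.84 + (-9.9)
= -13.74

-13.74


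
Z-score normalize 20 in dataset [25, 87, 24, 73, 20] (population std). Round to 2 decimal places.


Mean = (25 + 87 + 24 + 73 + 20) / 5 = 45.8
Variance = sum((x_i - mean)^2) / n = 802.16
Std = sqrt(802.16) = 28.3224
Z = (x - mean) / std
= (20 - 45.8) / 28.3224
= -25.8 / 28.3224
= -0.91

-0.91


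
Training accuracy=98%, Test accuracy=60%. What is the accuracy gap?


Gap = train_accuracy - test_accuracy
= 98 - 60
= 38%
This large gap strongly indicates overfitting.

38


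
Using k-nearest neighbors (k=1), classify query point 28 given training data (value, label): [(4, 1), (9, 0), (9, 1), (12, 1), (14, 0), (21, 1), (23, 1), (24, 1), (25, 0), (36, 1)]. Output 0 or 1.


Distances from query 28:
Point 25 (class 0): distance = 3
K=1 nearest neighbors: classes = [0]
Votes for class 1: 0 / 1
Majority vote => class 0

0


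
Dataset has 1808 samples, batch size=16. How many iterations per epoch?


Iterations per epoch = dataset_size / batch_size
= 1808 / 16
= 113

113


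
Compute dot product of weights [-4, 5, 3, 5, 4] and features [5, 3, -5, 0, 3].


Element-wise products:
-4 * 5 = -20
5 * 3 = 15
3 * -5 = -15
5 * 0 = 0
4 * 3 = 12
Sum = -20 + 15 + -15 + 0 + 12
= -8

-8


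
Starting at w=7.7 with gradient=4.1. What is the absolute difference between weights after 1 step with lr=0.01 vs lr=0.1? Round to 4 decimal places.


With lr=0.01: w_new = 7.7 - 0.01 * 4.1 = 7.659
With lr=0.1: w_new = 7.7 - 0.1 * 4.1 = 7.29
Absolute difference = |7.659 - 7.29|
= 0.3690

0.3690


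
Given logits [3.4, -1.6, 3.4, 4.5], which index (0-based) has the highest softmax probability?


Softmax is a monotonic transformation, so it preserves the argmax.
We need to find the index of the maximum logit.
Index 0: 3.4
Index 1: -1.6
Index 2: 3.4
Index 3: 4.5
Maximum logit = 4.5 at index 3

3


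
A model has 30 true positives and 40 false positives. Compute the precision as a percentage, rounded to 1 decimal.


Precision = TP / (TP + FP) * 100
= 30 / (30 + 40)
= 30 / 70
= 0.4286
= 42.9%

42.9


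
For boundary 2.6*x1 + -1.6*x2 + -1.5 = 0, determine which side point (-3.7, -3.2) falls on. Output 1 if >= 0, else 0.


Compute 2.6 * -3.7 + -1.6 * -3.2 + -1.5
= -9.62 + 5.12 + -1.5
= -6.0
Since -6.0 < 0, the point is on the negative side.

0


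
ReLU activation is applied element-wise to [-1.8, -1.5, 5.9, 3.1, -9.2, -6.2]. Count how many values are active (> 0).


ReLU(x) = max(0, x) for each element:
ReLU(-1.8) = 0
ReLU(-1.5) = 0
ReLU(5.9) = 5.9
ReLU(3.1) = 3.1
ReLU(-9.2) = 0
ReLU(-6.2) = 0
Active neurons (>0): 2

2


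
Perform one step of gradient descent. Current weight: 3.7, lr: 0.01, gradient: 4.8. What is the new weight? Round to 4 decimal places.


w_new = w_old - lr * gradient
= 3.7 - 0.01 * 4.8
= 3.7 - (0.048)
= 3.6520

3.6520


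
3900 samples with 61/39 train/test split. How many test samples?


Train samples = 3900 * 61% = 2379
Test samples = 3900 - 2379
= 1521

1521


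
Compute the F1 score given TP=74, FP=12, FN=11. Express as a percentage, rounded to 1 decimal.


Precision = TP / (TP + FP) = 74 / 86 = 0.8605
Recall = TP / (TP + FN) = 74 / 85 = 0.8706
F1 = 2 * P * R / (P + R)
= 2 * 0.8605 * 0.8706 / (0.8605 + 0.8706)
= 1.4982 / 1.7311
= 0.8655
As percentage: 86.5%

86.5


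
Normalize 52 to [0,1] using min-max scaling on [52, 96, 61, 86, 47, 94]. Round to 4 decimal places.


Min = 47, Max = 96
Range = 96 - 47 = 49
Scaled = (x - min) / (max - min)
= (52 - 47) / 49
= 5 / 49
= 0.1020

0.1020


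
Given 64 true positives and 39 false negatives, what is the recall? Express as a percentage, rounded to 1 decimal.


Recall = TP / (TP + FN) * 100
= 64 / (64 + 39)
= 64 / 103
= 0.6214
= 62.1%

62.1


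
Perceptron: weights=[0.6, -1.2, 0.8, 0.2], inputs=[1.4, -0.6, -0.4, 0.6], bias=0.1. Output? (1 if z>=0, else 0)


z = w . x + b
= 0.6*1.4 + -1.2*-0.6 + 0.8*-0.4 + 0.2*0.6 + 0.1
= 0.84 + 0.72 + -0.32 + 0.12 + 0.1
= 1.36 + 0.1
= 1.46
Since z = 1.46 >= 0, output = 1

1


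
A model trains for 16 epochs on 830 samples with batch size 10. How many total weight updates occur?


Iterations per epoch = 830 / 10 = 83
Total updates = iterations_per_epoch * epochs
= 83 * 16
= 1328

1328


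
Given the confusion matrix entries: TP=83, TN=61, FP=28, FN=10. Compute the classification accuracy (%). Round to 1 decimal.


Accuracy = (TP + TN) / (TP + TN + FP + FN) * 100
= (83 + 61) / (83 + 61 + 28 + 10)
= 144 / 182
= 0.7912
= 79.1%

79.1


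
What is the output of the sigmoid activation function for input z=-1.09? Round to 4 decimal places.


sigmoid(z) = 1 / (1 + exp(-z))
exp(-(-1.09)) = exp(1.09) = 2.9743
1 + 2.9743 = 3.9743
1 / 3.9743 = 0.2516

0.2516


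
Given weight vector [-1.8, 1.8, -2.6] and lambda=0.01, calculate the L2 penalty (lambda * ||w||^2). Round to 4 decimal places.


Squaring each weight:
(-1.8)^2 = 3.24
1.8^2 = 3.24
(-2.6)^2 = 6.76
Sum of squares = 13.24
Penalty = 0.01 * 13.24 = 0.1324

0.1324


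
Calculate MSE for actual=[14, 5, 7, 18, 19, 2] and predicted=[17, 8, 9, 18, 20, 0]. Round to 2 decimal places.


Differences: [-3, -3, -2, 0, -1, 2]
Squared errors: [9, 9, 4, 0, 1, 4]
Sum of squared errors = 27
MSE = 27 / 6 = 4.50

4.50


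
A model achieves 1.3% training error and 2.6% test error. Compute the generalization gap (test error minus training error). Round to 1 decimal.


Generalization gap = test_error - train_error
= 2.6 - 1.3
= 1.3%
A small gap suggests good generalization.

1.3


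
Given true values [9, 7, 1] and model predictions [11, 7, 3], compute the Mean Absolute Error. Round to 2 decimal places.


Absolute errors: [2, 0, 2]
Sum of absolute errors = 4
MAE = 4 / 3 = 1.33

1.33


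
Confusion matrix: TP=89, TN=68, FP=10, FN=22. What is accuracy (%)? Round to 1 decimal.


Accuracy = (TP + TN) / (TP + TN + FP + FN) * 100
= (89 + 68) / (89 + 68 + 10 + 22)
= 157 / 189
= 0.8307
= 83.1%

83.1


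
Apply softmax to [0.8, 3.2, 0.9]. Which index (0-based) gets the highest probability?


Softmax is a monotonic transformation, so it preserves the argmax.
We need to find the index of the maximum logit.
Index 0: 0.8
Index 1: 3.2
Index 2: 0.9
Maximum logit = 3.2 at index 1

1


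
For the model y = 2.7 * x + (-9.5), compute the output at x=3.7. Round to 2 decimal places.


y = 2.7 * 3.7 + (-9.5)
= 9.99 + (-9.5)
= 0.49

0.49


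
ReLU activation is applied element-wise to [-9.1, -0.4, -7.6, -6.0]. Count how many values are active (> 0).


ReLU(x) = max(0, x) for each element:
ReLU(-9.1) = 0
ReLU(-0.4) = 0
ReLU(-7.6) = 0
ReLU(-6.0) = 0
Active neurons (>0): 0

0


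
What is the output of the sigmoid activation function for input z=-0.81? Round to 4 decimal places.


sigmoid(z) = 1 / (1 + exp(-z))
exp(-(-0.81)) = exp(0.81) = 2.2479
1 + 2.2479 = 3.2479
1 / 3.2479 = 0.3079

0.3079


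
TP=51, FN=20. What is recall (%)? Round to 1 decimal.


Recall = TP / (TP + FN) * 100
= 51 / (51 + 20)
= 51 / 71
= 0.7183
= 71.8%

71.8


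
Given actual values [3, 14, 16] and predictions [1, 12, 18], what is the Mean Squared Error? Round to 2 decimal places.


Differences: [2, 2, -2]
Squared errors: [4, 4, 4]
Sum of squared errors = 12
MSE = 12 / 3 = 4.00

4.00


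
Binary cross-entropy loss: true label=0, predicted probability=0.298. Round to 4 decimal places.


For y=0: Loss = -log(1-p)
= -log(1 - 0.298)
= -log(0.702)
= -(-0.3538)
= 0.3538

0.3538


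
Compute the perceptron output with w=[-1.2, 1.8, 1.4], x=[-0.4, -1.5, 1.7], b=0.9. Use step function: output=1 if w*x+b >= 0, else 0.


z = w . x + b
= -1.2*-0.4 + 1.8*-1.5 + 1.4*1.7 + 0.9
= 0.48 + -2.7 + 2.38 + 0.9
= 0.16 + 0.9
= 1.06
Since z = 1.06 >= 0, output = 1

1


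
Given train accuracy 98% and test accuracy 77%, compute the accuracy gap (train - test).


Gap = train_accuracy - test_accuracy
= 98 - 77
= 21%
This large gap strongly indicates overfitting.

21


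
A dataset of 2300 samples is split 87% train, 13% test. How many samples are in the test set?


Train samples = 2300 * 87% = 2001
Test samples = 2300 - 2001
= 299

299


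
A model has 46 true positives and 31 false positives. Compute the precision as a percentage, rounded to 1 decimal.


Precision = TP / (TP + FP) * 100
= 46 / (46 + 31)
= 46 / 77
= 0.5974
= 59.7%

59.7


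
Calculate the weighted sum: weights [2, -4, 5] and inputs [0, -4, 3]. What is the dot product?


Element-wise products:
2 * 0 = 0
-4 * -4 = 16
5 * 3 = 15
Sum = 0 + 16 + 15
= 31

31


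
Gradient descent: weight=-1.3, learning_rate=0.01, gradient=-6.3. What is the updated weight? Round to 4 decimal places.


w_new = w_old - lr * gradient
= -1.3 - 0.01 * -6.3
= -1.3 - (-0.063)
= -1.2370

-1.2370


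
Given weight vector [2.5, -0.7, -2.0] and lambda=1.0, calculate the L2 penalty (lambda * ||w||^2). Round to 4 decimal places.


Squaring each weight:
2.5^2 = 6.25
(-0.7)^2 = 0.49
(-2.0)^2 = 4.0
Sum of squares = 10.74
Penalty = 1.0 * 10.74 = 10.7400

10.7400


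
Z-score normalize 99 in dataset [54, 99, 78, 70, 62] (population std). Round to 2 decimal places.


Mean = (54 + 99 + 78 + 70 + 62) / 5 = 72.6
Variance = sum((x_i - mean)^2) / n = 238.24
Std = sqrt(238.24) = 15.435
Z = (x - mean) / std
= (99 - 72.6) / 15.435
= 26.4 / 15.435
= 1.71

1.71


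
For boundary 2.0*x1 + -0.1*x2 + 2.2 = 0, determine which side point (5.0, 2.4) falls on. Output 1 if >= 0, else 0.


Compute 2.0 * 5.0 + -0.1 * 2.4 + 2.2
= 10.0 + -0.24 + 2.2
= 11.96
Since 11.96 >= 0, the point is on the positive side.

1


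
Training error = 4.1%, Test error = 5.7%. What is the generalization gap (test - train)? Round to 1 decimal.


Generalization gap = test_error - train_error
= 5.7 - 4.1
= 1.6%
A small gap suggests good generalization.

1.6


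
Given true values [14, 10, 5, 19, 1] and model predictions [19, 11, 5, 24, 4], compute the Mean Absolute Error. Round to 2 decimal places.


Absolute errors: [5, 1, 0, 5, 3]
Sum of absolute errors = 14
MAE = 14 / 5 = 2.80

2.80


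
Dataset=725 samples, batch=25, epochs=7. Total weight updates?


Iterations per epoch = 725 / 25 = 29
Total updates = iterations_per_epoch * epochs
= 29 * 7
= 203

203


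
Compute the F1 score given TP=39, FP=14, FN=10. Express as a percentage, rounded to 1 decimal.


Precision = TP / (TP + FP) = 39 / 53 = 0.7358
Recall = TP / (TP + FN) = 39 / 49 = 0.7959
F1 = 2 * P * R / (P + R)
= 2 * 0.7358 * 0.7959 / (0.7358 + 0.7959)
= 1.1714 / 1.5318
= 0.7647
As percentage: 76.5%

76.5


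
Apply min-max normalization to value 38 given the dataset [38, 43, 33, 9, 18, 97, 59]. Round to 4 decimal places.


Min = 9, Max = 97
Range = 97 - 9 = 88
Scaled = (x - min) / (max - min)
= (38 - 9) / 88
= 29 / 88
= 0.3295

0.3295


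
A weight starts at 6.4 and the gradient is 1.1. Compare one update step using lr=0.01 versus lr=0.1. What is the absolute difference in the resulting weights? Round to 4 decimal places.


With lr=0.01: w_new = 6.4 - 0.01 * 1.1 = 6.389
With lr=0.1: w_new = 6.4 - 0.1 * 1.1 = 6.29
Absolute difference = |6.389 - 6.29|
= 0.0990

0.0990


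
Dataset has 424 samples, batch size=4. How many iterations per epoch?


Iterations per epoch = dataset_size / batch_size
= 424 / 4
= 106

106


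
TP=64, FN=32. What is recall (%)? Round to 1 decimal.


Recall = TP / (TP + FN) * 100
= 64 / (64 + 32)
= 64 / 96
= 0.6667
= 66.7%

66.7


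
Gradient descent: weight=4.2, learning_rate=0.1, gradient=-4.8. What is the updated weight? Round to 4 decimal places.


w_new = w_old - lr * gradient
= 4.2 - 0.1 * -4.8
= 4.2 - (-0.48)
= 4.6800

4.6800


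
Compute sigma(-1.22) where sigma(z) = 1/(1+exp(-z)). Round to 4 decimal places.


sigmoid(z) = 1 / (1 + exp(-z))
exp(-(-1.22)) = exp(1.22) = 3.3872
1 + 3.3872 = 4.3872
1 / 4.3872 = 0.2279

0.2279
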